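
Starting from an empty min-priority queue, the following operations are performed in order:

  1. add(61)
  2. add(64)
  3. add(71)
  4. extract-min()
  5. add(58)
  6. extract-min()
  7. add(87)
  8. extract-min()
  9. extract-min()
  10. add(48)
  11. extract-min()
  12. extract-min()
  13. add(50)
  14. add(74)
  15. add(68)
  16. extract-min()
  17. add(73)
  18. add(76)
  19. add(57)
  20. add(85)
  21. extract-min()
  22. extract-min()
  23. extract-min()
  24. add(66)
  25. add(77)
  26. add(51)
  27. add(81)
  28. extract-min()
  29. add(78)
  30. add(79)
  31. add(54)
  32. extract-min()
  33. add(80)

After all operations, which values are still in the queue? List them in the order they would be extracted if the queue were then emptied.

66, 74, 76, 77, 78, 79, 80, 81, 85

insert 61 → {61}
insert 64 → {61, 64}
insert 71 → {61, 64, 71}
extract-min → 61; now {64, 71}
insert 58 → {58, 64, 71}
extract-min → 58; now {64, 71}
insert 87 → {64, 71, 87}
extract-min → 64; now {71, 87}
extract-min → 71; now {87}
insert 48 → {48, 87}
extract-min → 48; now {87}
extract-min → 87; now {}
insert 50 → {50}
insert 74 → {50, 74}
insert 68 → {50, 68, 74}
extract-min → 50; now {68, 74}
insert 73 → {68, 73, 74}
insert 76 → {68, 73, 74, 76}
insert 57 → {57, 68, 73, 74, 76}
insert 85 → {57, 68, 73, 74, 76, 85}
extract-min → 57; now {68, 73, 74, 76, 85}
extract-min → 68; now {73, 74, 76, 85}
extract-min → 73; now {74, 76, 85}
insert 66 → {66, 74, 76, 85}
insert 77 → {66, 74, 76, 77, 85}
insert 51 → {51, 66, 74, 76, 77, 85}
insert 81 → {51, 66, 74, 76, 77, 81, 85}
extract-min → 51; now {66, 74, 76, 77, 81, 85}
insert 78 → {66, 74, 76, 77, 78, 81, 85}
insert 79 → {66, 74, 76, 77, 78, 79, 81, 85}
insert 54 → {54, 66, 74, 76, 77, 78, 79, 81, 85}
extract-min → 54; now {66, 74, 76, 77, 78, 79, 81, 85}
insert 80 → {66, 74, 76, 77, 78, 79, 80, 81, 85}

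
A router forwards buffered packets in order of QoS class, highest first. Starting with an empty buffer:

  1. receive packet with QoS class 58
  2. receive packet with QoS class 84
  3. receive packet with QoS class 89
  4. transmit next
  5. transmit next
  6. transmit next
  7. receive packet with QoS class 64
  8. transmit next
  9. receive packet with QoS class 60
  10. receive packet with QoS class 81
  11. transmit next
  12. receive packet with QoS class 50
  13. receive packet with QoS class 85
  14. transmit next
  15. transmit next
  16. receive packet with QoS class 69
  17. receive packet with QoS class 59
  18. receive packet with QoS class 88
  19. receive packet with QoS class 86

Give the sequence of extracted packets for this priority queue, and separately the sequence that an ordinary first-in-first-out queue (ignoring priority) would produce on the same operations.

priority queue: 89, 84, 58, 64, 81, 85, 60; FIFO queue: 58, 84, 89, 64, 60, 81, 50

insert 58 → {58}
insert 84 → {84, 58}
insert 89 → {89, 84, 58}
transmit next → 89; now {84, 58}
transmit next → 84; now {58}
transmit next → 58; now {}
insert 64 → {64}
transmit next → 64; now {}
insert 60 → {60}
insert 81 → {81, 60}
transmit next → 81; now {60}
insert 50 → {60, 50}
insert 85 → {85, 60, 50}
transmit next → 85; now {60, 50}
transmit next → 60; now {50}
insert 69 → {69, 50}
insert 59 → {69, 59, 50}
insert 88 → {88, 69, 59, 50}
insert 86 → {88, 86, 69, 59, 50}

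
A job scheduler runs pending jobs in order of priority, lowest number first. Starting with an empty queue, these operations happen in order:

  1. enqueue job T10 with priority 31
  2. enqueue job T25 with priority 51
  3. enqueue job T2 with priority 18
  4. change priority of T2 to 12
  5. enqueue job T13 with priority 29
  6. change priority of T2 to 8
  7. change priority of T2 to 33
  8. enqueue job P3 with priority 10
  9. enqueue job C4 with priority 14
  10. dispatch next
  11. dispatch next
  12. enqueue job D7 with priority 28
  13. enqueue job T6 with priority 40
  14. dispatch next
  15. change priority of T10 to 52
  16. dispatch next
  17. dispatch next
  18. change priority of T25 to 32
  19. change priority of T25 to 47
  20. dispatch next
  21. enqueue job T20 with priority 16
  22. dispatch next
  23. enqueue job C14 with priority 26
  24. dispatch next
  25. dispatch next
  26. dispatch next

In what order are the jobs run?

P3 → C4 → D7 → T13 → T2 → T6 → T20 → C14 → T25 → T10

add T10 (priority 31) → {T10:31}
add T25 (priority 51) → {T10:31, T25:51}
add T2 (priority 18) → {T2:18, T10:31, T25:51}
update T2 to priority 12 → {T2:12, T10:31, T25:51}
add T13 (priority 29) → {T2:12, T13:29, T10:31, T25:51}
update T2 to priority 8 → {T2:8, T13:29, T10:31, T25:51}
update T2 to priority 33 → {T13:29, T10:31, T2:33, T25:51}
add P3 (priority 10) → {P3:10, T13:29, T10:31, T2:33, T25:51}
add C4 (priority 14) → {P3:10, C4:14, T13:29, T10:31, T2:33, T25:51}
dispatch next → P3; now {C4:14, T13:29, T10:31, T2:33, T25:51}
dispatch next → C4; now {T13:29, T10:31, T2:33, T25:51}
add D7 (priority 28) → {D7:28, T13:29, T10:31, T2:33, T25:51}
add T6 (priority 40) → {D7:28, T13:29, T10:31, T2:33, T6:40, T25:51}
dispatch next → D7; now {T13:29, T10:31, T2:33, T6:40, T25:51}
update T10 to priority 52 → {T13:29, T2:33, T6:40, T25:51, T10:52}
dispatch next → T13; now {T2:33, T6:40, T25:51, T10:52}
dispatch next → T2; now {T6:40, T25:51, T10:52}
update T25 to priority 32 → {T25:32, T6:40, T10:52}
update T25 to priority 47 → {T6:40, T25:47, T10:52}
dispatch next → T6; now {T25:47, T10:52}
add T20 (priority 16) → {T20:16, T25:47, T10:52}
dispatch next → T20; now {T25:47, T10:52}
add C14 (priority 26) → {C14:26, T25:47, T10:52}
dispatch next → C14; now {T25:47, T10:52}
dispatch next → T25; now {T10:52}
dispatch next → T10; now {}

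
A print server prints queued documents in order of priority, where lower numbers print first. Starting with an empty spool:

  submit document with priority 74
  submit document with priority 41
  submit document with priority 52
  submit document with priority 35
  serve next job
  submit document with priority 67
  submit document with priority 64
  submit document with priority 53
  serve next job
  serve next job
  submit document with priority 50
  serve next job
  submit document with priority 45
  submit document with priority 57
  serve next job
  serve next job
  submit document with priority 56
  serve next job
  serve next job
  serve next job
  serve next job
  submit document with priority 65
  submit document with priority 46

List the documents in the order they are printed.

[35, 41, 52, 50, 45, 53, 56, 57, 64, 67]

insert 74 → {74}
insert 41 → {41, 74}
insert 52 → {41, 52, 74}
insert 35 → {35, 41, 52, 74}
serve next job → 35; now {41, 52, 74}
insert 67 → {41, 52, 67, 74}
insert 64 → {41, 52, 64, 67, 74}
insert 53 → {41, 52, 53, 64, 67, 74}
serve next job → 41; now {52, 53, 64, 67, 74}
serve next job → 52; now {53, 64, 67, 74}
insert 50 → {50, 53, 64, 67, 74}
serve next job → 50; now {53, 64, 67, 74}
insert 45 → {45, 53, 64, 67, 74}
insert 57 → {45, 53, 57, 64, 67, 74}
serve next job → 45; now {53, 57, 64, 67, 74}
serve next job → 53; now {57, 64, 67, 74}
insert 56 → {56, 57, 64, 67, 74}
serve next job → 56; now {57, 64, 67, 74}
serve next job → 57; now {64, 67, 74}
serve next job → 64; now {67, 74}
serve next job → 67; now {74}
insert 65 → {65, 74}
insert 46 → {46, 65, 74}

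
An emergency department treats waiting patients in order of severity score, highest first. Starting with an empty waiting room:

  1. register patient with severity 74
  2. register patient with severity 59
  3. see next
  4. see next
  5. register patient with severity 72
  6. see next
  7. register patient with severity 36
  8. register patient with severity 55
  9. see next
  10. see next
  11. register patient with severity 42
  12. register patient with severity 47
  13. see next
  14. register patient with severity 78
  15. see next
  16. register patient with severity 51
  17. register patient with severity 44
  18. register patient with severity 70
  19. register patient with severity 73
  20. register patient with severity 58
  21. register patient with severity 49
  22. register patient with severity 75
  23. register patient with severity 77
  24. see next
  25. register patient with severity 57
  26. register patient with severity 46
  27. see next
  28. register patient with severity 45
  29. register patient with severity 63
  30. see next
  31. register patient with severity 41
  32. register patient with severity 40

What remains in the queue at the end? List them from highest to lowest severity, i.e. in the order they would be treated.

70, 63, 58, 57, 51, 49, 46, 45, 44, 42, 41, 40

insert 74 → {74}
insert 59 → {74, 59}
see next → 74; now {59}
see next → 59; now {}
insert 72 → {72}
see next → 72; now {}
insert 36 → {36}
insert 55 → {55, 36}
see next → 55; now {36}
see next → 36; now {}
insert 42 → {42}
insert 47 → {47, 42}
see next → 47; now {42}
insert 78 → {78, 42}
see next → 78; now {42}
insert 51 → {51, 42}
insert 44 → {51, 44, 42}
insert 70 → {70, 51, 44, 42}
insert 73 → {73, 70, 51, 44, 42}
insert 58 → {73, 70, 58, 51, 44, 42}
insert 49 → {73, 70, 58, 51, 49, 44, 42}
insert 75 → {75, 73, 70, 58, 51, 49, 44, 42}
insert 77 → {77, 75, 73, 70, 58, 51, 49, 44, 42}
see next → 77; now {75, 73, 70, 58, 51, 49, 44, 42}
insert 57 → {75, 73, 70, 58, 57, 51, 49, 44, 42}
insert 46 → {75, 73, 70, 58, 57, 51, 49, 46, 44, 42}
see next → 75; now {73, 70, 58, 57, 51, 49, 46, 44, 42}
insert 45 → {73, 70, 58, 57, 51, 49, 46, 45, 44, 42}
insert 63 → {73, 70, 63, 58, 57, 51, 49, 46, 45, 44, 42}
see next → 73; now {70, 63, 58, 57, 51, 49, 46, 45, 44, 42}
insert 41 → {70, 63, 58, 57, 51, 49, 46, 45, 44, 42, 41}
insert 40 → {70, 63, 58, 57, 51, 49, 46, 45, 44, 42, 41, 40}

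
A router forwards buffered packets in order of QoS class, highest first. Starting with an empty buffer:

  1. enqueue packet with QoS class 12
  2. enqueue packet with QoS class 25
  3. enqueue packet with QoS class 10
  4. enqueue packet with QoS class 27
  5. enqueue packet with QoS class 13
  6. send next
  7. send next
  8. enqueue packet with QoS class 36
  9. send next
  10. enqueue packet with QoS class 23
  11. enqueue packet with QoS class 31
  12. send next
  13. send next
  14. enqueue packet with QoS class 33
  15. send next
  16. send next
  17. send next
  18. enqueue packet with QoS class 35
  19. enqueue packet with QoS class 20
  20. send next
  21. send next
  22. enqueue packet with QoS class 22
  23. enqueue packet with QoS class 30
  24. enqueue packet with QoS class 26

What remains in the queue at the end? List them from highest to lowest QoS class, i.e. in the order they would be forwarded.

30, 26, 22, 10

insert 12 → {12}
insert 25 → {25, 12}
insert 10 → {25, 12, 10}
insert 27 → {27, 25, 12, 10}
insert 13 → {27, 25, 13, 12, 10}
send next → 27; now {25, 13, 12, 10}
send next → 25; now {13, 12, 10}
insert 36 → {36, 13, 12, 10}
send next → 36; now {13, 12, 10}
insert 23 → {23, 13, 12, 10}
insert 31 → {31, 23, 13, 12, 10}
send next → 31; now {23, 13, 12, 10}
send next → 23; now {13, 12, 10}
insert 33 → {33, 13, 12, 10}
send next → 33; now {13, 12, 10}
send next → 13; now {12, 10}
send next → 12; now {10}
insert 35 → {35, 10}
insert 20 → {35, 20, 10}
send next → 35; now {20, 10}
send next → 20; now {10}
insert 22 → {22, 10}
insert 30 → {30, 22, 10}
insert 26 → {30, 26, 22, 10}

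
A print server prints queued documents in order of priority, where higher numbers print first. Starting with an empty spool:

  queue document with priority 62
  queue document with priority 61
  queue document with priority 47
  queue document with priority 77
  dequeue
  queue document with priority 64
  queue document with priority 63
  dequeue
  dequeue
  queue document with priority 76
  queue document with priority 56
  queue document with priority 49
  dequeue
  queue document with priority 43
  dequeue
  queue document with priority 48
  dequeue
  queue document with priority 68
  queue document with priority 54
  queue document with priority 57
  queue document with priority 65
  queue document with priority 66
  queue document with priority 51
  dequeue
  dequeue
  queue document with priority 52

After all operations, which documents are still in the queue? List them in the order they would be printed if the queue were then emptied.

insert 62 → {62}
insert 61 → {62, 61}
insert 47 → {62, 61, 47}
insert 77 → {77, 62, 61, 47}
dequeue → 77; now {62, 61, 47}
insert 64 → {64, 62, 61, 47}
insert 63 → {64, 63, 62, 61, 47}
dequeue → 64; now {63, 62, 61, 47}
dequeue → 63; now {62, 61, 47}
insert 76 → {76, 62, 61, 47}
insert 56 → {76, 62, 61, 56, 47}
insert 49 → {76, 62, 61, 56, 49, 47}
dequeue → 76; now {62, 61, 56, 49, 47}
insert 43 → {62, 61, 56, 49, 47, 43}
dequeue → 62; now {61, 56, 49, 47, 43}
insert 48 → {61, 56, 49, 48, 47, 43}
dequeue → 61; now {56, 49, 48, 47, 43}
insert 68 → {68, 56, 49, 48, 47, 43}
insert 54 → {68, 56, 54, 49, 48, 47, 43}
insert 57 → {68, 57, 56, 54, 49, 48, 47, 43}
insert 65 → {68, 65, 57, 56, 54, 49, 48, 47, 43}
insert 66 → {68, 66, 65, 57, 56, 54, 49, 48, 47, 43}
insert 51 → {68, 66, 65, 57, 56, 54, 51, 49, 48, 47, 43}
dequeue → 68; now {66, 65, 57, 56, 54, 51, 49, 48, 47, 43}
dequeue → 66; now {65, 57, 56, 54, 51, 49, 48, 47, 43}
insert 52 → {65, 57, 56, 54, 52, 51, 49, 48, 47, 43}

65, 57, 56, 54, 52, 51, 49, 48, 47, 43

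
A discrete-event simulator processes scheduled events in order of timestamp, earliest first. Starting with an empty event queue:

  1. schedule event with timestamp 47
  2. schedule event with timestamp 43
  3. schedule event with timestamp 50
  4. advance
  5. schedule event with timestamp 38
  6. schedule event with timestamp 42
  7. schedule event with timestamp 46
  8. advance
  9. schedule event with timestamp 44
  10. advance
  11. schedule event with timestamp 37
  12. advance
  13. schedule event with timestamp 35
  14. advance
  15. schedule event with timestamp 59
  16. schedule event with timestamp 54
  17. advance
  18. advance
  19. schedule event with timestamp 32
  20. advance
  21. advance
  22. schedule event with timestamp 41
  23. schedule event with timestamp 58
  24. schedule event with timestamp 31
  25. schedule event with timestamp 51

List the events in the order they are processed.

insert 47 → {47}
insert 43 → {43, 47}
insert 50 → {43, 47, 50}
advance → 43; now {47, 50}
insert 38 → {38, 47, 50}
insert 42 → {38, 42, 47, 50}
insert 46 → {38, 42, 46, 47, 50}
advance → 38; now {42, 46, 47, 50}
insert 44 → {42, 44, 46, 47, 50}
advance → 42; now {44, 46, 47, 50}
insert 37 → {37, 44, 46, 47, 50}
advance → 37; now {44, 46, 47, 50}
insert 35 → {35, 44, 46, 47, 50}
advance → 35; now {44, 46, 47, 50}
insert 59 → {44, 46, 47, 50, 59}
insert 54 → {44, 46, 47, 50, 54, 59}
advance → 44; now {46, 47, 50, 54, 59}
advance → 46; now {47, 50, 54, 59}
insert 32 → {32, 47, 50, 54, 59}
advance → 32; now {47, 50, 54, 59}
advance → 47; now {50, 54, 59}
insert 41 → {41, 50, 54, 59}
insert 58 → {41, 50, 54, 58, 59}
insert 31 → {31, 41, 50, 54, 58, 59}
insert 51 → {31, 41, 50, 51, 54, 58, 59}

43, 38, 42, 37, 35, 44, 46, 32, 47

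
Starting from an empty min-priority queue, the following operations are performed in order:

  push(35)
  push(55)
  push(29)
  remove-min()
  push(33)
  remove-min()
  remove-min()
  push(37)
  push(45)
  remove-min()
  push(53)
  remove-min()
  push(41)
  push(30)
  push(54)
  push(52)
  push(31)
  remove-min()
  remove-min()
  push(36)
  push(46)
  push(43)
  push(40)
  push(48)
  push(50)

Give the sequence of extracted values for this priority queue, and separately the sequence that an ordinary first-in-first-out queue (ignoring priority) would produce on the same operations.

insert 35 → {35}
insert 55 → {35, 55}
insert 29 → {29, 35, 55}
remove-min → 29; now {35, 55}
insert 33 → {33, 35, 55}
remove-min → 33; now {35, 55}
remove-min → 35; now {55}
insert 37 → {37, 55}
insert 45 → {37, 45, 55}
remove-min → 37; now {45, 55}
insert 53 → {45, 53, 55}
remove-min → 45; now {53, 55}
insert 41 → {41, 53, 55}
insert 30 → {30, 41, 53, 55}
insert 54 → {30, 41, 53, 54, 55}
insert 52 → {30, 41, 52, 53, 54, 55}
insert 31 → {30, 31, 41, 52, 53, 54, 55}
remove-min → 30; now {31, 41, 52, 53, 54, 55}
remove-min → 31; now {41, 52, 53, 54, 55}
insert 36 → {36, 41, 52, 53, 54, 55}
insert 46 → {36, 41, 46, 52, 53, 54, 55}
insert 43 → {36, 41, 43, 46, 52, 53, 54, 55}
insert 40 → {36, 40, 41, 43, 46, 52, 53, 54, 55}
insert 48 → {36, 40, 41, 43, 46, 48, 52, 53, 54, 55}
insert 50 → {36, 40, 41, 43, 46, 48, 50, 52, 53, 54, 55}

priority queue: [29, 33, 35, 37, 45, 30, 31]; FIFO queue: 35 → 55 → 29 → 33 → 37 → 45 → 53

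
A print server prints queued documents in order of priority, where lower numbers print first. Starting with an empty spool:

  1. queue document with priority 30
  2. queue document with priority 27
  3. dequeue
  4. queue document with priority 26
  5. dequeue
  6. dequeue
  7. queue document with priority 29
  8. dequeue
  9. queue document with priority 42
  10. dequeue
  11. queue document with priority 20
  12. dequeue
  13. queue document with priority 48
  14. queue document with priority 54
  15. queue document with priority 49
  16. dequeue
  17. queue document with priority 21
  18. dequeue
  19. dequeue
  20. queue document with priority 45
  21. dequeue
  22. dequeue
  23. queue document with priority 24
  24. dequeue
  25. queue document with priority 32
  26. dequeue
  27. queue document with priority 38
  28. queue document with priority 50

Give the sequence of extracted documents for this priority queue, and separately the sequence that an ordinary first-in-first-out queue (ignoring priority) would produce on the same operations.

insert 30 → {30}
insert 27 → {27, 30}
dequeue → 27; now {30}
insert 26 → {26, 30}
dequeue → 26; now {30}
dequeue → 30; now {}
insert 29 → {29}
dequeue → 29; now {}
insert 42 → {42}
dequeue → 42; now {}
insert 20 → {20}
dequeue → 20; now {}
insert 48 → {48}
insert 54 → {48, 54}
insert 49 → {48, 49, 54}
dequeue → 48; now {49, 54}
insert 21 → {21, 49, 54}
dequeue → 21; now {49, 54}
dequeue → 49; now {54}
insert 45 → {45, 54}
dequeue → 45; now {54}
dequeue → 54; now {}
insert 24 → {24}
dequeue → 24; now {}
insert 32 → {32}
dequeue → 32; now {}
insert 38 → {38}
insert 50 → {38, 50}

priority queue: 27, 26, 30, 29, 42, 20, 48, 21, 49, 45, 54, 24, 32; FIFO queue: 30 → 27 → 26 → 29 → 42 → 20 → 48 → 54 → 49 → 21 → 45 → 24 → 32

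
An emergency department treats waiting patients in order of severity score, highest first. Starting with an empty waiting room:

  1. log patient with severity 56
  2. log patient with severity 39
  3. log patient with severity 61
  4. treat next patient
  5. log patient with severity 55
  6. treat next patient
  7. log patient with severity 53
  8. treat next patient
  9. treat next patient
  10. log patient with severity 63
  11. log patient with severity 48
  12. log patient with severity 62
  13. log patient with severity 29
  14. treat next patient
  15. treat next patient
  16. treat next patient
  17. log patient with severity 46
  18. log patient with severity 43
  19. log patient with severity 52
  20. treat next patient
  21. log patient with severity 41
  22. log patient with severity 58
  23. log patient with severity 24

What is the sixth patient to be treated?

insert 56 → {56}
insert 39 → {56, 39}
insert 61 → {61, 56, 39}
treat next patient → 61; now {56, 39}
insert 55 → {56, 55, 39}
treat next patient → 56; now {55, 39}
insert 53 → {55, 53, 39}
treat next patient → 55; now {53, 39}
treat next patient → 53; now {39}
insert 63 → {63, 39}
insert 48 → {63, 48, 39}
insert 62 → {63, 62, 48, 39}
insert 29 → {63, 62, 48, 39, 29}
treat next patient → 63; now {62, 48, 39, 29}
treat next patient → 62; now {48, 39, 29}
treat next patient → 48; now {39, 29}
insert 46 → {46, 39, 29}
insert 43 → {46, 43, 39, 29}
insert 52 → {52, 46, 43, 39, 29}
treat next patient → 52; now {46, 43, 39, 29}
insert 41 → {46, 43, 41, 39, 29}
insert 58 → {58, 46, 43, 41, 39, 29}
insert 24 → {58, 46, 43, 41, 39, 29, 24}

62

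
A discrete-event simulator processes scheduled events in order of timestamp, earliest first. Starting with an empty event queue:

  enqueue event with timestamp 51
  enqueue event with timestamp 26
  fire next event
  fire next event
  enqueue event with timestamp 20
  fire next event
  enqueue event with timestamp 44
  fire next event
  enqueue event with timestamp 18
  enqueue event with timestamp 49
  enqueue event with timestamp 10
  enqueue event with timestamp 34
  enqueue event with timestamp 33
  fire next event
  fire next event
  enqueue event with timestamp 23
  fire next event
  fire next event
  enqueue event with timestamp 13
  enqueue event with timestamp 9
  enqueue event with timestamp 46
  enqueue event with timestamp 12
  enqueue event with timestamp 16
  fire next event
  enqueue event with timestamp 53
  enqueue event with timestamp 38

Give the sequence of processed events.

[26, 51, 20, 44, 10, 18, 23, 33, 9]

insert 51 → {51}
insert 26 → {26, 51}
fire next event → 26; now {51}
fire next event → 51; now {}
insert 20 → {20}
fire next event → 20; now {}
insert 44 → {44}
fire next event → 44; now {}
insert 18 → {18}
insert 49 → {18, 49}
insert 10 → {10, 18, 49}
insert 34 → {10, 18, 34, 49}
insert 33 → {10, 18, 33, 34, 49}
fire next event → 10; now {18, 33, 34, 49}
fire next event → 18; now {33, 34, 49}
insert 23 → {23, 33, 34, 49}
fire next event → 23; now {33, 34, 49}
fire next event → 33; now {34, 49}
insert 13 → {13, 34, 49}
insert 9 → {9, 13, 34, 49}
insert 46 → {9, 13, 34, 46, 49}
insert 12 → {9, 12, 13, 34, 46, 49}
insert 16 → {9, 12, 13, 16, 34, 46, 49}
fire next event → 9; now {12, 13, 16, 34, 46, 49}
insert 53 → {12, 13, 16, 34, 46, 49, 53}
insert 38 → {12, 13, 16, 34, 38, 46, 49, 53}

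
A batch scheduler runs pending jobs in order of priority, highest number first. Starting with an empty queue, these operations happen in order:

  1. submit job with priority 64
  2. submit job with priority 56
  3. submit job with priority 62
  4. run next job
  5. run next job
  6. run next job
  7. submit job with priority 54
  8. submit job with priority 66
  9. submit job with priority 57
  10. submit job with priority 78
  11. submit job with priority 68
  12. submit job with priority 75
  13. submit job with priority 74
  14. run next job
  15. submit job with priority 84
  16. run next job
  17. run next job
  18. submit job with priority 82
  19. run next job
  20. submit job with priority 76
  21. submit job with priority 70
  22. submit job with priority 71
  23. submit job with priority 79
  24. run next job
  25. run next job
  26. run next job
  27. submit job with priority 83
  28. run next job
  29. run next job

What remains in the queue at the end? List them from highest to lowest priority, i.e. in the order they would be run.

70, 68, 66, 57, 54

insert 64 → {64}
insert 56 → {64, 56}
insert 62 → {64, 62, 56}
run next job → 64; now {62, 56}
run next job → 62; now {56}
run next job → 56; now {}
insert 54 → {54}
insert 66 → {66, 54}
insert 57 → {66, 57, 54}
insert 78 → {78, 66, 57, 54}
insert 68 → {78, 68, 66, 57, 54}
insert 75 → {78, 75, 68, 66, 57, 54}
insert 74 → {78, 75, 74, 68, 66, 57, 54}
run next job → 78; now {75, 74, 68, 66, 57, 54}
insert 84 → {84, 75, 74, 68, 66, 57, 54}
run next job → 84; now {75, 74, 68, 66, 57, 54}
run next job → 75; now {74, 68, 66, 57, 54}
insert 82 → {82, 74, 68, 66, 57, 54}
run next job → 82; now {74, 68, 66, 57, 54}
insert 76 → {76, 74, 68, 66, 57, 54}
insert 70 → {76, 74, 70, 68, 66, 57, 54}
insert 71 → {76, 74, 71, 70, 68, 66, 57, 54}
insert 79 → {79, 76, 74, 71, 70, 68, 66, 57, 54}
run next job → 79; now {76, 74, 71, 70, 68, 66, 57, 54}
run next job → 76; now {74, 71, 70, 68, 66, 57, 54}
run next job → 74; now {71, 70, 68, 66, 57, 54}
insert 83 → {83, 71, 70, 68, 66, 57, 54}
run next job → 83; now {71, 70, 68, 66, 57, 54}
run next job → 71; now {70, 68, 66, 57, 54}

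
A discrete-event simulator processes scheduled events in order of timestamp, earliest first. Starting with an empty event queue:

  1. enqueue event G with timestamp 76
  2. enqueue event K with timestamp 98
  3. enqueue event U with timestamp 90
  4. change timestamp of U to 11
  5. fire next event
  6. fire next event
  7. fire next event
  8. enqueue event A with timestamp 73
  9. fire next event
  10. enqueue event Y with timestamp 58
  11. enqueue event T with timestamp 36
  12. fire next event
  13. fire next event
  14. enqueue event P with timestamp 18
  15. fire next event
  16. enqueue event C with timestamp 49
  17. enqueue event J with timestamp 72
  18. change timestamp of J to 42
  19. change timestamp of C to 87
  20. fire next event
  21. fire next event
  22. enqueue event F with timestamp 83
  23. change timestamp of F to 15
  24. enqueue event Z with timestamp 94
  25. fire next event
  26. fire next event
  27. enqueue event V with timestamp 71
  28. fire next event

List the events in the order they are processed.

U, G, K, A, T, Y, P, J, C, F, Z, V

add G (timestamp 76) → {G:76}
add K (timestamp 98) → {G:76, K:98}
add U (timestamp 90) → {G:76, U:90, K:98}
update U to timestamp 11 → {U:11, G:76, K:98}
fire next event → U; now {G:76, K:98}
fire next event → G; now {K:98}
fire next event → K; now {}
add A (timestamp 73) → {A:73}
fire next event → A; now {}
add Y (timestamp 58) → {Y:58}
add T (timestamp 36) → {T:36, Y:58}
fire next event → T; now {Y:58}
fire next event → Y; now {}
add P (timestamp 18) → {P:18}
fire next event → P; now {}
add C (timestamp 49) → {C:49}
add J (timestamp 72) → {C:49, J:72}
update J to timestamp 42 → {J:42, C:49}
update C to timestamp 87 → {J:42, C:87}
fire next event → J; now {C:87}
fire next event → C; now {}
add F (timestamp 83) → {F:83}
update F to timestamp 15 → {F:15}
add Z (timestamp 94) → {F:15, Z:94}
fire next event → F; now {Z:94}
fire next event → Z; now {}
add V (timestamp 71) → {V:71}
fire next event → V; now {}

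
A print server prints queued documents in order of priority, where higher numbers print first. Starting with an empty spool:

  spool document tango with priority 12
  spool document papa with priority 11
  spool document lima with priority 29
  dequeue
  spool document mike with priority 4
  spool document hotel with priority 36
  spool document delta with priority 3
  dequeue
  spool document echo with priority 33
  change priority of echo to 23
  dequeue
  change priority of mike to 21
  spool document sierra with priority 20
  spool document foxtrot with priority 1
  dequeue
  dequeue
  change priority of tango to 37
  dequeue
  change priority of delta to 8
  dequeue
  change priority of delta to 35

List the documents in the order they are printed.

[lima, hotel, echo, mike, sierra, tango, papa]

add tango (priority 12) → {tango:12}
add papa (priority 11) → {tango:12, papa:11}
add lima (priority 29) → {lima:29, tango:12, papa:11}
dequeue → lima; now {tango:12, papa:11}
add mike (priority 4) → {tango:12, papa:11, mike:4}
add hotel (priority 36) → {hotel:36, tango:12, papa:11, mike:4}
add delta (priority 3) → {hotel:36, tango:12, papa:11, mike:4, delta:3}
dequeue → hotel; now {tango:12, papa:11, mike:4, delta:3}
add echo (priority 33) → {echo:33, tango:12, papa:11, mike:4, delta:3}
update echo to priority 23 → {echo:23, tango:12, papa:11, mike:4, delta:3}
dequeue → echo; now {tango:12, papa:11, mike:4, delta:3}
update mike to priority 21 → {mike:21, tango:12, papa:11, delta:3}
add sierra (priority 20) → {mike:21, sierra:20, tango:12, papa:11, delta:3}
add foxtrot (priority 1) → {mike:21, sierra:20, tango:12, papa:11, delta:3, foxtrot:1}
dequeue → mike; now {sierra:20, tango:12, papa:11, delta:3, foxtrot:1}
dequeue → sierra; now {tango:12, papa:11, delta:3, foxtrot:1}
update tango to priority 37 → {tango:37, papa:11, delta:3, foxtrot:1}
dequeue → tango; now {papa:11, delta:3, foxtrot:1}
update delta to priority 8 → {papa:11, delta:8, foxtrot:1}
dequeue → papa; now {delta:8, foxtrot:1}
update delta to priority 35 → {delta:35, foxtrot:1}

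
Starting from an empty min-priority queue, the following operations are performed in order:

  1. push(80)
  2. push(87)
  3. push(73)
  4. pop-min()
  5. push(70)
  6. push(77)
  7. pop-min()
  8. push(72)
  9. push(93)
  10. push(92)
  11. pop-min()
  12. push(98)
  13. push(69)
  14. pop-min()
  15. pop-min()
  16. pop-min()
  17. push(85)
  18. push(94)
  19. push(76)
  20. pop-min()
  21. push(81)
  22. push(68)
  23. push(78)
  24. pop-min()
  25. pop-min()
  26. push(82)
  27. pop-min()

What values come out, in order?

insert 80 → {80}
insert 87 → {80, 87}
insert 73 → {73, 80, 87}
pop-min → 73; now {80, 87}
insert 70 → {70, 80, 87}
insert 77 → {70, 77, 80, 87}
pop-min → 70; now {77, 80, 87}
insert 72 → {72, 77, 80, 87}
insert 93 → {72, 77, 80, 87, 93}
insert 92 → {72, 77, 80, 87, 92, 93}
pop-min → 72; now {77, 80, 87, 92, 93}
insert 98 → {77, 80, 87, 92, 93, 98}
insert 69 → {69, 77, 80, 87, 92, 93, 98}
pop-min → 69; now {77, 80, 87, 92, 93, 98}
pop-min → 77; now {80, 87, 92, 93, 98}
pop-min → 80; now {87, 92, 93, 98}
insert 85 → {85, 87, 92, 93, 98}
insert 94 → {85, 87, 92, 93, 94, 98}
insert 76 → {76, 85, 87, 92, 93, 94, 98}
pop-min → 76; now {85, 87, 92, 93, 94, 98}
insert 81 → {81, 85, 87, 92, 93, 94, 98}
insert 68 → {68, 81, 85, 87, 92, 93, 94, 98}
insert 78 → {68, 78, 81, 85, 87, 92, 93, 94, 98}
pop-min → 68; now {78, 81, 85, 87, 92, 93, 94, 98}
pop-min → 78; now {81, 85, 87, 92, 93, 94, 98}
insert 82 → {81, 82, 85, 87, 92, 93, 94, 98}
pop-min → 81; now {82, 85, 87, 92, 93, 94, 98}

73, 70, 72, 69, 77, 80, 76, 68, 78, 81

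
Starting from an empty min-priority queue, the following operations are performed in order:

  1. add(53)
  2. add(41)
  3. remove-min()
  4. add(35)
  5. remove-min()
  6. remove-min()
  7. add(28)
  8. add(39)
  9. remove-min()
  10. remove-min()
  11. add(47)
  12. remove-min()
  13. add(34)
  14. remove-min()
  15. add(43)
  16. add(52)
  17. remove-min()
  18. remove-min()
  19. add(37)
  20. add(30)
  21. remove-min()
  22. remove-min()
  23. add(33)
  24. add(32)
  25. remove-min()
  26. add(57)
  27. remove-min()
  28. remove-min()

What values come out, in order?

insert 53 → {53}
insert 41 → {41, 53}
remove-min → 41; now {53}
insert 35 → {35, 53}
remove-min → 35; now {53}
remove-min → 53; now {}
insert 28 → {28}
insert 39 → {28, 39}
remove-min → 28; now {39}
remove-min → 39; now {}
insert 47 → {47}
remove-min → 47; now {}
insert 34 → {34}
remove-min → 34; now {}
insert 43 → {43}
insert 52 → {43, 52}
remove-min → 43; now {52}
remove-min → 52; now {}
insert 37 → {37}
insert 30 → {30, 37}
remove-min → 30; now {37}
remove-min → 37; now {}
insert 33 → {33}
insert 32 → {32, 33}
remove-min → 32; now {33}
insert 57 → {33, 57}
remove-min → 33; now {57}
remove-min → 57; now {}

41 → 35 → 53 → 28 → 39 → 47 → 34 → 43 → 52 → 30 → 37 → 32 → 33 → 57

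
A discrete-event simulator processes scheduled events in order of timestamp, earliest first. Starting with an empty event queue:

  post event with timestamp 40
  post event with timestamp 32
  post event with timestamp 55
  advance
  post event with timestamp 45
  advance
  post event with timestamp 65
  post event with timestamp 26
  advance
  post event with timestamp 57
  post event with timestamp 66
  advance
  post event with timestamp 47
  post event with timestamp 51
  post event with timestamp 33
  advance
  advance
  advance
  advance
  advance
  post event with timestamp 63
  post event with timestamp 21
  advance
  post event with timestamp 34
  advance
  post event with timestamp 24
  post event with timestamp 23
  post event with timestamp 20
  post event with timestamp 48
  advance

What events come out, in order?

insert 40 → {40}
insert 32 → {32, 40}
insert 55 → {32, 40, 55}
advance → 32; now {40, 55}
insert 45 → {40, 45, 55}
advance → 40; now {45, 55}
insert 65 → {45, 55, 65}
insert 26 → {26, 45, 55, 65}
advance → 26; now {45, 55, 65}
insert 57 → {45, 55, 57, 65}
insert 66 → {45, 55, 57, 65, 66}
advance → 45; now {55, 57, 65, 66}
insert 47 → {47, 55, 57, 65, 66}
insert 51 → {47, 51, 55, 57, 65, 66}
insert 33 → {33, 47, 51, 55, 57, 65, 66}
advance → 33; now {47, 51, 55, 57, 65, 66}
advance → 47; now {51, 55, 57, 65, 66}
advance → 51; now {55, 57, 65, 66}
advance → 55; now {57, 65, 66}
advance → 57; now {65, 66}
insert 63 → {63, 65, 66}
insert 21 → {21, 63, 65, 66}
advance → 21; now {63, 65, 66}
insert 34 → {34, 63, 65, 66}
advance → 34; now {63, 65, 66}
insert 24 → {24, 63, 65, 66}
insert 23 → {23, 24, 63, 65, 66}
insert 20 → {20, 23, 24, 63, 65, 66}
insert 48 → {20, 23, 24, 48, 63, 65, 66}
advance → 20; now {23, 24, 48, 63, 65, 66}

32, 40, 26, 45, 33, 47, 51, 55, 57, 21, 34, 20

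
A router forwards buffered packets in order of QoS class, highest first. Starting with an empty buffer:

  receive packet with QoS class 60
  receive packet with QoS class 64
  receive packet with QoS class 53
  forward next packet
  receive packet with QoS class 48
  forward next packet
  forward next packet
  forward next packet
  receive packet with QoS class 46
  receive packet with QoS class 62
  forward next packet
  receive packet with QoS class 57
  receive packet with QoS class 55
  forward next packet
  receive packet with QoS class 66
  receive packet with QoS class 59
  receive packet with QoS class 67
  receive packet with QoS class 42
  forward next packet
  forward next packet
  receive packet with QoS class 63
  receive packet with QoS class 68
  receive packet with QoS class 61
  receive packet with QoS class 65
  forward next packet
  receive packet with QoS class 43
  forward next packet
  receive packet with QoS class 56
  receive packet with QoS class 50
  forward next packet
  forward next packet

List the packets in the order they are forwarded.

insert 60 → {60}
insert 64 → {64, 60}
insert 53 → {64, 60, 53}
forward next packet → 64; now {60, 53}
insert 48 → {60, 53, 48}
forward next packet → 60; now {53, 48}
forward next packet → 53; now {48}
forward next packet → 48; now {}
insert 46 → {46}
insert 62 → {62, 46}
forward next packet → 62; now {46}
insert 57 → {57, 46}
insert 55 → {57, 55, 46}
forward next packet → 57; now {55, 46}
insert 66 → {66, 55, 46}
insert 59 → {66, 59, 55, 46}
insert 67 → {67, 66, 59, 55, 46}
insert 42 → {67, 66, 59, 55, 46, 42}
forward next packet → 67; now {66, 59, 55, 46, 42}
forward next packet → 66; now {59, 55, 46, 42}
insert 63 → {63, 59, 55, 46, 42}
insert 68 → {68, 63, 59, 55, 46, 42}
insert 61 → {68, 63, 61, 59, 55, 46, 42}
insert 65 → {68, 65, 63, 61, 59, 55, 46, 42}
forward next packet → 68; now {65, 63, 61, 59, 55, 46, 42}
insert 43 → {65, 63, 61, 59, 55, 46, 43, 42}
forward next packet → 65; now {63, 61, 59, 55, 46, 43, 42}
insert 56 → {63, 61, 59, 56, 55, 46, 43, 42}
insert 50 → {63, 61, 59, 56, 55, 50, 46, 43, 42}
forward next packet → 63; now {61, 59, 56, 55, 50, 46, 43, 42}
forward next packet → 61; now {59, 56, 55, 50, 46, 43, 42}

[64, 60, 53, 48, 62, 57, 67, 66, 68, 65, 63, 61]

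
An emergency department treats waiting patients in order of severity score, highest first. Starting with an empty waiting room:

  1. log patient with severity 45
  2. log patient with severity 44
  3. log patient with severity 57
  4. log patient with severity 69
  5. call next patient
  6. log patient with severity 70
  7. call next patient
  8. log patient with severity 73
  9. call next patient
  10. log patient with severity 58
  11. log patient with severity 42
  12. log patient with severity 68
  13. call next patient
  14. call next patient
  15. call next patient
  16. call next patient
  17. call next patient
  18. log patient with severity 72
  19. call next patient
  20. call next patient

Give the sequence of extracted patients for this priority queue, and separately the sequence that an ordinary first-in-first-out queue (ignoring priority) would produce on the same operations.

priority queue: 69 → 70 → 73 → 68 → 58 → 57 → 45 → 44 → 72 → 42; FIFO queue: [45, 44, 57, 69, 70, 73, 58, 42, 68, 72]

insert 45 → {45}
insert 44 → {45, 44}
insert 57 → {57, 45, 44}
insert 69 → {69, 57, 45, 44}
call next patient → 69; now {57, 45, 44}
insert 70 → {70, 57, 45, 44}
call next patient → 70; now {57, 45, 44}
insert 73 → {73, 57, 45, 44}
call next patient → 73; now {57, 45, 44}
insert 58 → {58, 57, 45, 44}
insert 42 → {58, 57, 45, 44, 42}
insert 68 → {68, 58, 57, 45, 44, 42}
call next patient → 68; now {58, 57, 45, 44, 42}
call next patient → 58; now {57, 45, 44, 42}
call next patient → 57; now {45, 44, 42}
call next patient → 45; now {44, 42}
call next patient → 44; now {42}
insert 72 → {72, 42}
call next patient → 72; now {42}
call next patient → 42; now {}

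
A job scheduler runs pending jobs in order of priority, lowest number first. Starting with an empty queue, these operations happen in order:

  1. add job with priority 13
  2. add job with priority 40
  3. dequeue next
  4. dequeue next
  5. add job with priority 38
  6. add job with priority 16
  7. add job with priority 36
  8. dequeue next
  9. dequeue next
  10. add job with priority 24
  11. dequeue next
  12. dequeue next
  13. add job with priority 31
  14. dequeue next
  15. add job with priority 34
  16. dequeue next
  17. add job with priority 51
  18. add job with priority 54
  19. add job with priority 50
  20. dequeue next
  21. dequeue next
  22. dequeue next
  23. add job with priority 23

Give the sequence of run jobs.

insert 13 → {13}
insert 40 → {13, 40}
dequeue next → 13; now {40}
dequeue next → 40; now {}
insert 38 → {38}
insert 16 → {16, 38}
insert 36 → {16, 36, 38}
dequeue next → 16; now {36, 38}
dequeue next → 36; now {38}
insert 24 → {24, 38}
dequeue next → 24; now {38}
dequeue next → 38; now {}
insert 31 → {31}
dequeue next → 31; now {}
insert 34 → {34}
dequeue next → 34; now {}
insert 51 → {51}
insert 54 → {51, 54}
insert 50 → {50, 51, 54}
dequeue next → 50; now {51, 54}
dequeue next → 51; now {54}
dequeue next → 54; now {}
insert 23 → {23}

13, 40, 16, 36, 24, 38, 31, 34, 50, 51, 54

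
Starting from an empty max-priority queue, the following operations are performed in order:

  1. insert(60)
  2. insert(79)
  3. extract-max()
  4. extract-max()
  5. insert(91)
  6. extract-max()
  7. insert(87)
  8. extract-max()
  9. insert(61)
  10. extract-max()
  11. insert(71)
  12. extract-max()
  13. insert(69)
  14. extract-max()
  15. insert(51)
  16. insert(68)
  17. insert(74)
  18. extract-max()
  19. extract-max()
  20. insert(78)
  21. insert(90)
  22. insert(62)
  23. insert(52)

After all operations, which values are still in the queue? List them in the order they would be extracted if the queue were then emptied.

insert 60 → {60}
insert 79 → {79, 60}
extract-max → 79; now {60}
extract-max → 60; now {}
insert 91 → {91}
extract-max → 91; now {}
insert 87 → {87}
extract-max → 87; now {}
insert 61 → {61}
extract-max → 61; now {}
insert 71 → {71}
extract-max → 71; now {}
insert 69 → {69}
extract-max → 69; now {}
insert 51 → {51}
insert 68 → {68, 51}
insert 74 → {74, 68, 51}
extract-max → 74; now {68, 51}
extract-max → 68; now {51}
insert 78 → {78, 51}
insert 90 → {90, 78, 51}
insert 62 → {90, 78, 62, 51}
insert 52 → {90, 78, 62, 52, 51}

[90, 78, 62, 52, 51]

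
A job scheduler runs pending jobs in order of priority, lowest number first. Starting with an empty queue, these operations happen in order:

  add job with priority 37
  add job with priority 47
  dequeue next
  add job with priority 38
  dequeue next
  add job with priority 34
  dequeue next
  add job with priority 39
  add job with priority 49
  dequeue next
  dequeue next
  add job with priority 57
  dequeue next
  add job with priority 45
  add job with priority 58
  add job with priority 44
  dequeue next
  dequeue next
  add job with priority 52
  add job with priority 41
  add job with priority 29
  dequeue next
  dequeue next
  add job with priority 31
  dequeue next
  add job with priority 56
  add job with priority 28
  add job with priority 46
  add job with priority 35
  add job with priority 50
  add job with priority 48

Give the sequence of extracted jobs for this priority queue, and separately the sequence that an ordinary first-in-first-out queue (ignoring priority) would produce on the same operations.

priority queue: [37, 38, 34, 39, 47, 49, 44, 45, 29, 41, 31]; FIFO queue: [37, 47, 38, 34, 39, 49, 57, 45, 58, 44, 52]

insert 37 → {37}
insert 47 → {37, 47}
dequeue next → 37; now {47}
insert 38 → {38, 47}
dequeue next → 38; now {47}
insert 34 → {34, 47}
dequeue next → 34; now {47}
insert 39 → {39, 47}
insert 49 → {39, 47, 49}
dequeue next → 39; now {47, 49}
dequeue next → 47; now {49}
insert 57 → {49, 57}
dequeue next → 49; now {57}
insert 45 → {45, 57}
insert 58 → {45, 57, 58}
insert 44 → {44, 45, 57, 58}
dequeue next → 44; now {45, 57, 58}
dequeue next → 45; now {57, 58}
insert 52 → {52, 57, 58}
insert 41 → {41, 52, 57, 58}
insert 29 → {29, 41, 52, 57, 58}
dequeue next → 29; now {41, 52, 57, 58}
dequeue next → 41; now {52, 57, 58}
insert 31 → {31, 52, 57, 58}
dequeue next → 31; now {52, 57, 58}
insert 56 → {52, 56, 57, 58}
insert 28 → {28, 52, 56, 57, 58}
insert 46 → {28, 46, 52, 56, 57, 58}
insert 35 → {28, 35, 46, 52, 56, 57, 58}
insert 50 → {28, 35, 46, 50, 52, 56, 57, 58}
insert 48 → {28, 35, 46, 48, 50, 52, 56, 57, 58}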